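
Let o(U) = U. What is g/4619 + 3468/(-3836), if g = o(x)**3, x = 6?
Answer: -3797529/4429621 ≈ -0.85730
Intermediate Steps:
g = 216 (g = 6**3 = 216)
g/4619 + 3468/(-3836) = 216/4619 + 3468/(-3836) = 216*(1/4619) + 3468*(-1/3836) = 216/4619 - 867/959 = -3797529/4429621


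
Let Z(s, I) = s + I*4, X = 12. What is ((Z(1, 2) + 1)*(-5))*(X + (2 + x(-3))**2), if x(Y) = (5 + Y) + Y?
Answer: -650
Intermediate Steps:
Z(s, I) = s + 4*I
x(Y) = 5 + 2*Y
((Z(1, 2) + 1)*(-5))*(X + (2 + x(-3))**2) = (((1 + 4*2) + 1)*(-5))*(12 + (2 + (5 + 2*(-3)))**2) = (((1 + 8) + 1)*(-5))*(12 + (2 + (5 - 6))**2) = ((9 + 1)*(-5))*(12 + (2 - 1)**2) = (10*(-5))*(12 + 1**2) = -50*(12 + 1) = -50*13 = -650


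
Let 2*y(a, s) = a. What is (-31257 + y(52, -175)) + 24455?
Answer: -6776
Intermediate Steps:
y(a, s) = a/2
(-31257 + y(52, -175)) + 24455 = (-31257 + (1/2)*52) + 24455 = (-31257 + 26) + 24455 = -31231 + 24455 = -6776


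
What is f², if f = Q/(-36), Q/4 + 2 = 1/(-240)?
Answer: 231361/4665600 ≈ 0.049589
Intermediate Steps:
Q = -481/60 (Q = -8 + 4/(-240) = -8 + 4*(-1/240) = -8 - 1/60 = -481/60 ≈ -8.0167)
f = 481/2160 (f = -481/60/(-36) = -481/60*(-1/36) = 481/2160 ≈ 0.22269)
f² = (481/2160)² = 231361/4665600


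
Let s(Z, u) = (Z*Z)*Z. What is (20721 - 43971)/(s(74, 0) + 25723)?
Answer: -7750/143649 ≈ -0.053951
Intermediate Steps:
s(Z, u) = Z³ (s(Z, u) = Z²*Z = Z³)
(20721 - 43971)/(s(74, 0) + 25723) = (20721 - 43971)/(74³ + 25723) = -23250/(405224 + 25723) = -23250/430947 = -23250*1/430947 = -7750/143649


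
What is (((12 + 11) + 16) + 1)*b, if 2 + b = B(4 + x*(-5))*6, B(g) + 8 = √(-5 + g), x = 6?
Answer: -2000 + 240*I*√31 ≈ -2000.0 + 1336.3*I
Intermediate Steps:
B(g) = -8 + √(-5 + g)
b = -50 + 6*I*√31 (b = -2 + (-8 + √(-5 + (4 + 6*(-5))))*6 = -2 + (-8 + √(-5 + (4 - 30)))*6 = -2 + (-8 + √(-5 - 26))*6 = -2 + (-8 + √(-31))*6 = -2 + (-8 + I*√31)*6 = -2 + (-48 + 6*I*√31) = -50 + 6*I*√31 ≈ -50.0 + 33.407*I)
(((12 + 11) + 16) + 1)*b = (((12 + 11) + 16) + 1)*(-50 + 6*I*√31) = ((23 + 16) + 1)*(-50 + 6*I*√31) = (39 + 1)*(-50 + 6*I*√31) = 40*(-50 + 6*I*√31) = -2000 + 240*I*√31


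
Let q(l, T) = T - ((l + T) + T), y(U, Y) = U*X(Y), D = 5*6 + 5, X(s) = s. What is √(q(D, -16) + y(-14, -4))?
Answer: √37 ≈ 6.0828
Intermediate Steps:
D = 35 (D = 30 + 5 = 35)
y(U, Y) = U*Y
q(l, T) = -T - l (q(l, T) = T - ((T + l) + T) = T - (l + 2*T) = T + (-l - 2*T) = -T - l)
√(q(D, -16) + y(-14, -4)) = √((-1*(-16) - 1*35) - 14*(-4)) = √((16 - 35) + 56) = √(-19 + 56) = √37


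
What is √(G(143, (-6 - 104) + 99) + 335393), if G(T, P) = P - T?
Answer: √335239 ≈ 579.00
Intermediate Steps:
√(G(143, (-6 - 104) + 99) + 335393) = √((((-6 - 104) + 99) - 1*143) + 335393) = √(((-110 + 99) - 143) + 335393) = √((-11 - 143) + 335393) = √(-154 + 335393) = √335239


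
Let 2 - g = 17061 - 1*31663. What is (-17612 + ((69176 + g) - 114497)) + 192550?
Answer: 144221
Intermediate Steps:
g = 14604 (g = 2 - (17061 - 1*31663) = 2 - (17061 - 31663) = 2 - 1*(-14602) = 2 + 14602 = 14604)
(-17612 + ((69176 + g) - 114497)) + 192550 = (-17612 + ((69176 + 14604) - 114497)) + 192550 = (-17612 + (83780 - 114497)) + 192550 = (-17612 - 30717) + 192550 = -48329 + 192550 = 144221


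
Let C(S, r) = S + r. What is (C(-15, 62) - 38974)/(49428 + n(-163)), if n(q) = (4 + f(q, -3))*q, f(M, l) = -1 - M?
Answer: -38927/22370 ≈ -1.7401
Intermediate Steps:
n(q) = q*(3 - q) (n(q) = (4 + (-1 - q))*q = (3 - q)*q = q*(3 - q))
(C(-15, 62) - 38974)/(49428 + n(-163)) = ((-15 + 62) - 38974)/(49428 - 163*(3 - 1*(-163))) = (47 - 38974)/(49428 - 163*(3 + 163)) = -38927/(49428 - 163*166) = -38927/(49428 - 27058) = -38927/22370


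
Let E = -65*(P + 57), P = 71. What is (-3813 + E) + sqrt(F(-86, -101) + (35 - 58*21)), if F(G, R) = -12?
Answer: -12133 + I*sqrt(1195) ≈ -12133.0 + 34.569*I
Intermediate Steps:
E = -8320 (E = -65*(71 + 57) = -65*128 = -8320)
(-3813 + E) + sqrt(F(-86, -101) + (35 - 58*21)) = (-3813 - 8320) + sqrt(-12 + (35 - 58*21)) = -12133 + sqrt(-12 + (35 - 1218)) = -12133 + sqrt(-12 - 1183) = -12133 + sqrt(-1195) = -12133 + I*sqrt(1195)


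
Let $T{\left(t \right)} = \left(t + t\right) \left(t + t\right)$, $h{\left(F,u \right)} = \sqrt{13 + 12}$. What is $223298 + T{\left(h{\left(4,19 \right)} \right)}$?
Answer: $223398$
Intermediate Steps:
$h{\left(F,u \right)} = 5$ ($h{\left(F,u \right)} = \sqrt{25} = 5$)
$T{\left(t \right)} = 4 t^{2}$ ($T{\left(t \right)} = 2 t 2 t = 4 t^{2}$)
$223298 + T{\left(h{\left(4,19 \right)} \right)} = 223298 + 4 \cdot 5^{2} = 223298 + 4 \cdot 25 = 223298 + 100 = 223398$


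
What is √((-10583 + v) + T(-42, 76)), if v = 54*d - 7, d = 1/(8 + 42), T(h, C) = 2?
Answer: I*√264673/5 ≈ 102.89*I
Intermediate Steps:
d = 1/50 ≈ 0.020000
v = -148/25 (v = 54*(1/50) - 7 = 27/25 - 7 = -148/25 ≈ -5.9200)
√((-10583 + v) + T(-42, 76)) = √((-10583 - 148/25) + 2) = √(-264723/25 + 2) = √(-264673/25) = I*√264673/5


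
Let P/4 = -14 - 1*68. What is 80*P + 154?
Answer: -26086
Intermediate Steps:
P = -328 (P = 4*(-14 - 1*68) = 4*(-14 - 68) = 4*(-82) = -328)
80*P + 154 = 80*(-328) + 154 = -26240 + 154 = -26086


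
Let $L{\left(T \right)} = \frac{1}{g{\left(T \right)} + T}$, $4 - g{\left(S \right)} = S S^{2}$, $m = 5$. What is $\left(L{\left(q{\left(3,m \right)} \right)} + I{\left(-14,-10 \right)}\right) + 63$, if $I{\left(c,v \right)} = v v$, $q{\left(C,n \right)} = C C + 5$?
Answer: $\frac{444337}{2726} \approx 163.0$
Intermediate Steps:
$q{\left(C,n \right)} = 5 + C^{2}$ ($q{\left(C,n \right)} = C^{2} + 5 = 5 + C^{2}$)
$g{\left(S \right)} = 4 - S^{3}$ ($g{\left(S \right)} = 4 - S S^{2} = 4 - S^{3}$)
$I{\left(c,v \right)} = v^{2}$
$L{\left(T \right)} = \frac{1}{4 + T - T^{3}}$ ($L{\left(T \right)} = \frac{1}{\left(4 - T^{3}\right) + T} = \frac{1}{4 + T - T^{3}}$)
$\left(L{\left(q{\left(3,m \right)} \right)} + I{\left(-14,-10 \right)}\right) + 63 = \left(\frac{1}{4 + \left(5 + 3^{2}\right) - \left(5 + 3^{2}\right)^{3}} + \left(-10\right)^{2}\right) + 63 = \left(\frac{1}{4 + \left(5 + 9\right) - \left(5 + 9\right)^{3}} + 100\right) + 63 = \left(\frac{1}{4 + 14 - 14^{3}} + 100\right) + 63 = \left(\frac{1}{4 + 14 - 2744} + 100\right) + 63 = \left(\frac{1}{-2726} + 100\right) + 63 = \left(- \frac{1}{2726} + 100\right) + 63 = \frac{272599}{2726} + 63 = \frac{444337}{2726}$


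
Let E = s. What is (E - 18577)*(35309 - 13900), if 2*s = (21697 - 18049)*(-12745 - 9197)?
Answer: -857233166065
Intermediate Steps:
s = -40022208 (s = ((21697 - 18049)*(-12745 - 9197))/2 = (3648*(-21942))/2 = (½)*(-80044416) = -40022208)
E = -40022208
(E - 18577)*(35309 - 13900) = (-40022208 - 18577)*(35309 - 13900) = -40040785*21409 = -857233166065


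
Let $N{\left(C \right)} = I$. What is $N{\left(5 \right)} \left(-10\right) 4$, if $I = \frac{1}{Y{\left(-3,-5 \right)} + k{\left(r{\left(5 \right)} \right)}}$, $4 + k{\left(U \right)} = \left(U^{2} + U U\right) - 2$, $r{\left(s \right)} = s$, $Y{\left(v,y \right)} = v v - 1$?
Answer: $- \frac{10}{13} \approx -0.76923$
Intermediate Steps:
$Y{\left(v,y \right)} = -1 + v^{2}$ ($Y{\left(v,y \right)} = v^{2} - 1 = -1 + v^{2}$)
$k{\left(U \right)} = -6 + 2 U^{2}$ ($k{\left(U \right)} = -4 - \left(2 - U^{2} - U U\right) = -4 + \left(\left(U^{2} + U^{2}\right) - 2\right) = -4 + \left(2 U^{2} - 2\right) = -4 + \left(-2 + 2 U^{2}\right) = -6 + 2 U^{2}$)
$I = \frac{1}{52}$ ($I = \frac{1}{\left(-1 + \left(-3\right)^{2}\right) - \left(6 - 2 \cdot 5^{2}\right)} = \frac{1}{\left(-1 + 9\right) + \left(-6 + 2 \cdot 25\right)} = \frac{1}{8 + \left(-6 + 50\right)} = \frac{1}{8 + 44} = \frac{1}{52} \approx 0.019231$)
$N{\left(C \right)} = \frac{1}{52}$
$N{\left(5 \right)} \left(-10\right) 4 = \frac{1}{52} \left(-10\right) 4 = \left(- \frac{5}{26}\right) 4 = - \frac{10}{13}$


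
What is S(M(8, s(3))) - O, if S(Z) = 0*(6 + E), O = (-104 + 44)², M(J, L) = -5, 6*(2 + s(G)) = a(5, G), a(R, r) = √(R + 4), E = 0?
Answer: -3600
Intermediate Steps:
a(R, r) = √(4 + R)
s(G) = -3/2 (s(G) = -2 + √(4 + 5)/6 = -2 + √9/6 = -2 + (⅙)*3 = -2 + ½ = -3/2)
O = 3600 (O = (-60)² = 3600)
S(Z) = 0 (S(Z) = 0*(6 + 0) = 0*6 = 0)
S(M(8, s(3))) - O = 0 - 1*3600 = 0 - 3600 = -3600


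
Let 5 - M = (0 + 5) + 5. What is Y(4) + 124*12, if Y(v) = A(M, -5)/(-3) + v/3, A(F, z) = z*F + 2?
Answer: 4441/3 ≈ 1480.3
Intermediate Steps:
M = -5 (M = 5 - ((0 + 5) + 5) = 5 - (5 + 5) = 5 - 1*10 = 5 - 10 = -5)
A(F, z) = 2 + F*z (A(F, z) = F*z + 2 = 2 + F*z)
Y(v) = -9 + v/3 (Y(v) = (2 - 5*(-5))/(-3) + v/3 = (2 + 25)*(-⅓) + v*(⅓) = 27*(-⅓) + v/3 = -9 + v/3)
Y(4) + 124*12 = (-9 + (⅓)*4) + 124*12 = (-9 + 4/3) + 1488 = -23/3 + 1488 = 4441/3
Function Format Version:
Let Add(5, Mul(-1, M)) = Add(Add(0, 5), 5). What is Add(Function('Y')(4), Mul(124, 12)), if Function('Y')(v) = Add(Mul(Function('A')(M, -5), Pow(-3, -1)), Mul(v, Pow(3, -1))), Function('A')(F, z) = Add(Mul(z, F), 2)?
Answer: Rational(4441, 3) ≈ 1480.3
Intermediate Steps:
M = -5 (M = Add(5, Mul(-1, Add(Add(0, 5), 5))) = Add(5, Mul(-1, Add(5, 5))) = Add(5, Mul(-1, 10)) = Add(5, -10) = -5)
Function('A')(F, z) = Add(2, Mul(F, z)) (Function('A')(F, z) = Add(Mul(F, z), 2) = Add(2, Mul(F, z)))
Function('Y')(v) = Add(-9, Mul(Rational(1, 3), v)) (Function('Y')(v) = Add(Mul(Add(2, Mul(-5, -5)), Pow(-3, -1)), Mul(v, Pow(3, -1))) = Add(Mul(Add(2, 25), Rational(-1, 3)), Mul(v, Rational(1, 3))) = Add(Mul(27, Rational(-1, 3)), Mul(Rational(1, 3), v)) = Add(-9, Mul(Rational(1, 3), v)))
Add(Function('Y')(4), Mul(124, 12)) = Add(Add(-9, Mul(Rational(1, 3), 4)), Mul(124, 12)) = Add(Add(-9, Rational(4, 3)), 1488) = Add(Rational(-23, 3), 1488) = Rational(4441, 3)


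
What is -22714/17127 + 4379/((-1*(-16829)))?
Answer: -307254773/288230283 ≈ -1.0660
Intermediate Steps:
-22714/17127 + 4379/((-1*(-16829))) = -22714*1/17127 + 4379/16829 = -22714/17127 + 4379*(1/16829) = -22714/17127 + 4379/16829 = -307254773/288230283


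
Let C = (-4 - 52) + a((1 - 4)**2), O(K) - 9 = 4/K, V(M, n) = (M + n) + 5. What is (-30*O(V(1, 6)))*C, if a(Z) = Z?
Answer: 13160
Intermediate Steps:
V(M, n) = 5 + M + n
O(K) = 9 + 4/K
C = -47 (C = (-4 - 52) + (1 - 4)**2 = -56 + (-3)**2 = -56 + 9 = -47)
(-30*O(V(1, 6)))*C = -30*(9 + 4/(5 + 1 + 6))*(-47) = -30*(9 + 4/12)*(-47) = -30*(9 + 4*(1/12))*(-47) = -30*(9 + 1/3)*(-47) = -30*28/3*(-47) = -280*(-47) = 13160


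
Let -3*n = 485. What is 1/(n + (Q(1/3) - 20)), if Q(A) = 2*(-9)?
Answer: -3/599 ≈ -0.0050083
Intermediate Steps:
Q(A) = -18
n = -485/3 (n = -⅓*485 = -485/3 ≈ -161.67)
1/(n + (Q(1/3) - 20)) = 1/(-485/3 + (-18 - 20)) = 1/(-485/3 - 38) = 1/(-599/3) = -3/599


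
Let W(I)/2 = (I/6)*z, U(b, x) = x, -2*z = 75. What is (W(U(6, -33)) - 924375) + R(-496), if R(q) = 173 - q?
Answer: -1846587/2 ≈ -9.2329e+5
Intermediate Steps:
z = -75/2 (z = -½*75 = -75/2 ≈ -37.500)
W(I) = -25*I/2 (W(I) = 2*((I/6)*(-75/2)) = 2*(-25*I/4) = -25*I/2)
(W(U(6, -33)) - 924375) + R(-496) = (-25/2*(-33) - 924375) + (173 - 1*(-496)) = (825/2 - 924375) + (173 + 496) = -1847925/2 + 669 = -1846587/2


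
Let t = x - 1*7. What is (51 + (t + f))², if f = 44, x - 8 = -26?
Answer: 4900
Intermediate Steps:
x = -18 (x = 8 - 26 = -18)
t = -25 (t = -18 - 1*7 = -18 - 7 = -25)
(51 + (t + f))² = (51 + (-25 + 44))² = (51 + 19)² = 70² = 4900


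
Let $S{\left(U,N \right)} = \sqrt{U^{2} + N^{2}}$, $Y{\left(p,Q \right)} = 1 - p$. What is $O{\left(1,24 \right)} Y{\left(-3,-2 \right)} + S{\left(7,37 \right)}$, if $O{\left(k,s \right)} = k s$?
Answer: $96 + \sqrt{1418} \approx 133.66$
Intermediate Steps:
$S{\left(U,N \right)} = \sqrt{N^{2} + U^{2}}$
$O{\left(1,24 \right)} Y{\left(-3,-2 \right)} + S{\left(7,37 \right)} = 1 \cdot 24 \left(1 - -3\right) + \sqrt{37^{2} + 7^{2}} = 24 \left(1 + 3\right) + \sqrt{1369 + 49} = 24 \cdot 4 + \sqrt{1418} = 96 + \sqrt{1418}$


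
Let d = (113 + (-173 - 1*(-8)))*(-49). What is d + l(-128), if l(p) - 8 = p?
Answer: 2428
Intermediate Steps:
l(p) = 8 + p
d = 2548 (d = (113 + (-173 + 8))*(-49) = (113 - 165)*(-49) = -52*(-49) = 2548)
d + l(-128) = 2548 + (8 - 128) = 2548 - 120 = 2428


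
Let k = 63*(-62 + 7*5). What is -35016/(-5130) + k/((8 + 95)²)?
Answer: 60459769/9070695 ≈ 6.6654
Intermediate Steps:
k = -1701 (k = 63*(-62 + 35) = 63*(-27) = -1701)
-35016/(-5130) + k/((8 + 95)²) = -35016/(-5130) - 1701/(8 + 95)² = -35016*(-1/5130) - 1701/(103²) = 5836/855 - 1701/10609 = 60459769/9070695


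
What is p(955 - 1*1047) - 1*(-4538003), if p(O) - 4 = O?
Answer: 4537915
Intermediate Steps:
p(O) = 4 + O
p(955 - 1*1047) - 1*(-4538003) = (4 + (955 - 1*1047)) - 1*(-4538003) = (4 + (955 - 1047)) + 4538003 = (4 - 92) + 4538003 = -88 + 4538003 = 4537915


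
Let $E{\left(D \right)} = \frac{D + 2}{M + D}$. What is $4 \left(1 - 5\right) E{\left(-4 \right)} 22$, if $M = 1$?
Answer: $- \frac{704}{3} \approx -234.67$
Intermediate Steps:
$E{\left(D \right)} = \frac{2 + D}{1 + D}$ ($E{\left(D \right)} = \frac{D + 2}{1 + D} = \frac{2 + D}{1 + D}$)
$4 \left(1 - 5\right) E{\left(-4 \right)} 22 = 4 \left(1 - 5\right) \frac{2 - 4}{1 - 4} \cdot 22 = 4 \left(-4\right) \frac{1}{-3} \left(-2\right) 22 = - 16 \left(\left(- \frac{1}{3}\right) \left(-2\right)\right) 22 = \left(-16\right) \frac{2}{3} \cdot 22 = \left(- \frac{32}{3}\right) 22 = - \frac{704}{3}$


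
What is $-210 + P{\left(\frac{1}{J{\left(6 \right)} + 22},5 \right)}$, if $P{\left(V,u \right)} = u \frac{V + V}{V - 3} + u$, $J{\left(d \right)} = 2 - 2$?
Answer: $- \frac{2667}{13} \approx -205.15$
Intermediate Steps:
$J{\left(d \right)} = 0$
$P{\left(V,u \right)} = u + \frac{2 V u}{-3 + V}$ ($P{\left(V,u \right)} = u \frac{2 V}{-3 + V} + u = \frac{2 V u}{-3 + V} + u = u + \frac{2 V u}{-3 + V}$)
$-210 + P{\left(\frac{1}{J{\left(6 \right)} + 22},5 \right)} = -210 + 3 \cdot 5 \frac{1}{-3 + \frac{1}{0 + 22}} \left(-1 + \frac{1}{0 + 22}\right) = -210 + 3 \cdot 5 \frac{1}{-3 + \frac{1}{22}} \left(-1 + \frac{1}{22}\right) = -210 + 3 \cdot 5 \frac{1}{- \frac{65}{22}} \left(- \frac{21}{22}\right) = -210 + 3 \cdot 5 \left(- \frac{22}{65}\right) \left(- \frac{21}{22}\right) = -210 + \frac{63}{13} = - \frac{2667}{13}$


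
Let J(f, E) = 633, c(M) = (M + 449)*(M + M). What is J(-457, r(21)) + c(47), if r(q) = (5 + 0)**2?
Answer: 47257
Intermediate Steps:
r(q) = 25 (r(q) = 5**2 = 25)
c(M) = 2*M*(449 + M) (c(M) = (449 + M)*(2*M) = 2*M*(449 + M))
J(-457, r(21)) + c(47) = 633 + 2*47*(449 + 47) = 633 + 2*47*496 = 633 + 46624 = 47257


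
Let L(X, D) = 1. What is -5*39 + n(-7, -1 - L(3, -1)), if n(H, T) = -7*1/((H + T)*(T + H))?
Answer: -15802/81 ≈ -195.09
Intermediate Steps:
n(H, T) = -7/(H + T)**2
-5*39 + n(-7, -1 - L(3, -1)) = -5*39 - 7/(-7 + (-1 - 1*1))**2 = -195 - 7/(-7 + (-1 - 1))**2 = -195 - 7/(-7 - 2)**2 = -195 - 7/(-9)**2 = -195 - 7*1/81 = -195 - 7/81 = -15802/81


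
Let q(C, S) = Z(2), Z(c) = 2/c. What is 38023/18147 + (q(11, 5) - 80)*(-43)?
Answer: 61683382/18147 ≈ 3399.1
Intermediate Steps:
q(C, S) = 1 (q(C, S) = 2/2 = 2*(½) = 1)
38023/18147 + (q(11, 5) - 80)*(-43) = 38023/18147 + (1 - 80)*(-43) = 38023*(1/18147) - 79*(-43) = 38023/18147 + 3397 = 61683382/18147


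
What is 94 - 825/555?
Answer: 3423/37 ≈ 92.514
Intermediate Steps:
94 - 825/555 = 94 - 825*1/555 = 94 - 55/37 = 3423/37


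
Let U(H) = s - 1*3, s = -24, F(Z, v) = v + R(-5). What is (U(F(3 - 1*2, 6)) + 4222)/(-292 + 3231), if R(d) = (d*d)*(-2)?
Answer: 4195/2939 ≈ 1.4274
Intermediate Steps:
R(d) = -2*d² (R(d) = d²*(-2) = -2*d²)
F(Z, v) = -50 + v (F(Z, v) = v - 2*(-5)² = v - 2*25 = v - 50 = -50 + v)
U(H) = -27 (U(H) = -24 - 1*3 = -24 - 3 = -27)
(U(F(3 - 1*2, 6)) + 4222)/(-292 + 3231) = (-27 + 4222)/(-292 + 3231) = 4195/2939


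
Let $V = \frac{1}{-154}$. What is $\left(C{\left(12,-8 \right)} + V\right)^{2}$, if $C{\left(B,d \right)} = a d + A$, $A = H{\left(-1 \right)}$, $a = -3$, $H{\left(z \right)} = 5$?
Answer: $\frac{19936225}{23716} \approx 840.62$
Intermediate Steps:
$A = 5$
$C{\left(B,d \right)} = 5 - 3 d$ ($C{\left(B,d \right)} = - 3 d + 5 = 5 - 3 d$)
$V = - \frac{1}{154} \approx -0.0064935$
$\left(C{\left(12,-8 \right)} + V\right)^{2} = \left(\left(5 - -24\right) - \frac{1}{154}\right)^{2} = \left(\left(5 + 24\right) - \frac{1}{154}\right)^{2} = \left(29 - \frac{1}{154}\right)^{2} = \left(\frac{4465}{154}\right)^{2} = \frac{19936225}{23716}$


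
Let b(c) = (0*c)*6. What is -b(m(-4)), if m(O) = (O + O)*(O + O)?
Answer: 0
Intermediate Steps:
m(O) = 4*O**2 (m(O) = (2*O)*(2*O) = 4*O**2)
b(c) = 0 (b(c) = 0*6 = 0)
-b(m(-4)) = -1*0 = 0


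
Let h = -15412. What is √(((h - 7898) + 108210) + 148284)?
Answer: 4*√14574 ≈ 482.89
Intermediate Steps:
√(((h - 7898) + 108210) + 148284) = √(((-15412 - 7898) + 108210) + 148284) = √((-23310 + 108210) + 148284) = √(84900 + 148284) = √233184 = 4*√14574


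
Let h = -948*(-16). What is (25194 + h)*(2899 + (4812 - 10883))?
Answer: -128028264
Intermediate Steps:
h = 15168
(25194 + h)*(2899 + (4812 - 10883)) = (25194 + 15168)*(2899 + (4812 - 10883)) = 40362*(2899 - 6071) = 40362*(-3172) = -128028264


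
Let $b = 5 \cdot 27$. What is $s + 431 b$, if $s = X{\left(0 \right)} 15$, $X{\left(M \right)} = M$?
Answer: $58185$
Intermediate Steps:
$b = 135$
$s = 0$ ($s = 0 \cdot 15 = 0$)
$s + 431 b = 0 + 431 \cdot 135 = 0 + 58185 = 58185$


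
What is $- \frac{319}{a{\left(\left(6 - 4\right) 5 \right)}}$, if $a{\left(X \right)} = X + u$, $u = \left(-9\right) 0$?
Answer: $- \frac{319}{10} \approx -31.9$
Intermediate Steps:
$u = 0$
$a{\left(X \right)} = X$ ($a{\left(X \right)} = X + 0 = X$)
$- \frac{319}{a{\left(\left(6 - 4\right) 5 \right)}} = - \frac{319}{\left(6 - 4\right) 5} = - \frac{319}{2 \cdot 5} = - \frac{319}{10}$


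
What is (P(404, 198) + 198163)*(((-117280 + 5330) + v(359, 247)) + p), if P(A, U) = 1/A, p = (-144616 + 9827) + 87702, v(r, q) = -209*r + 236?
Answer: -4680021970674/101 ≈ -4.6337e+10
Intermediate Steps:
v(r, q) = 236 - 209*r
p = -47087 (p = -134789 + 87702 = -47087)
(P(404, 198) + 198163)*(((-117280 + 5330) + v(359, 247)) + p) = (1/404 + 198163)*(((-117280 + 5330) + (236 - 209*359)) - 47087) = (1/404 + 198163)*((-111950 + (236 - 75031)) - 47087) = 80057853*((-111950 - 74795) - 47087)/404 = 80057853*(-186745 - 47087)/404 = (80057853/404)*(-233832) = -4680021970674/101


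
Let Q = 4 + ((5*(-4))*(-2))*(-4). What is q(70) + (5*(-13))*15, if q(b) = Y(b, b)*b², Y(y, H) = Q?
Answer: -765375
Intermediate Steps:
Q = -156 (Q = 4 - 20*(-2)*(-4) = 4 + 40*(-4) = 4 - 160 = -156)
Y(y, H) = -156
q(b) = -156*b²
q(70) + (5*(-13))*15 = -156*70² + (5*(-13))*15 = -156*4900 - 65*15 = -764400 - 975 = -765375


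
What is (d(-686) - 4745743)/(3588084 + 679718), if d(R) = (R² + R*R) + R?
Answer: -3805237/4267802 ≈ -0.89161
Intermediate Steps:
d(R) = R + 2*R² (d(R) = (R² + R²) + R = 2*R² + R = R + 2*R²)
(d(-686) - 4745743)/(3588084 + 679718) = (-686*(1 + 2*(-686)) - 4745743)/(3588084 + 679718) = (-686*(1 - 1372) - 4745743)/4267802 = (-686*(-1371) - 4745743)*(1/4267802) = (940506 - 4745743)*(1/4267802) = -3805237*1/4267802 = -3805237/4267802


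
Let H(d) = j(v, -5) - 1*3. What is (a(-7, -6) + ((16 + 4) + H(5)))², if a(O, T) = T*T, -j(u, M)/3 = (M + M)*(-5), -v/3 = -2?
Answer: 9409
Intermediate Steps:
v = 6 (v = -3*(-2) = 6)
j(u, M) = 30*M (j(u, M) = -3*(M + M)*(-5) = -3*2*M*(-5) = -(-30)*M = 30*M)
a(O, T) = T²
H(d) = -153 (H(d) = 30*(-5) - 1*3 = -150 - 3 = -153)
(a(-7, -6) + ((16 + 4) + H(5)))² = ((-6)² + ((16 + 4) - 153))² = (36 + (20 - 153))² = (36 - 133)² = (-97)² = 9409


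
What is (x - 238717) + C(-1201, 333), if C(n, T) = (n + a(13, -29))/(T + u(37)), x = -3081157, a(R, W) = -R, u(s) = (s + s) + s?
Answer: -737012635/222 ≈ -3.3199e+6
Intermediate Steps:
u(s) = 3*s (u(s) = 2*s + s = 3*s)
C(n, T) = (-13 + n)/(111 + T) (C(n, T) = (n - 1*13)/(T + 3*37) = (n - 13)/(T + 111) = (-13 + n)/(111 + T))
(x - 238717) + C(-1201, 333) = (-3081157 - 238717) + (-13 - 1201)/(111 + 333) = -3319874 - 1214/444 = -3319874 + (1/444)*(-1214) = -3319874 - 607/222 = -737012635/222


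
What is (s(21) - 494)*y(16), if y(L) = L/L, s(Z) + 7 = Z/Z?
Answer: -500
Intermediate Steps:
s(Z) = -6 (s(Z) = -7 + Z/Z = -7 + 1 = -6)
y(L) = 1
(s(21) - 494)*y(16) = (-6 - 494)*1 = -500*1 = -500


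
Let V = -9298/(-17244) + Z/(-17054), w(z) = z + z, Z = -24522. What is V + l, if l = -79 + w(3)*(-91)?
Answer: -45804514885/73519794 ≈ -623.02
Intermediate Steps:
w(z) = 2*z
V = 145356365/73519794 (V = -9298/(-17244) - 24522/(-17054) = -9298*(-1/17244) - 24522*(-1/17054) = 4649/8622 + 12261/8527 = 145356365/73519794 ≈ 1.9771)
l = -625 (l = -79 + (2*3)*(-91) = -79 + 6*(-91) = -79 - 546 = -625)
V + l = 145356365/73519794 - 625 = -45804514885/73519794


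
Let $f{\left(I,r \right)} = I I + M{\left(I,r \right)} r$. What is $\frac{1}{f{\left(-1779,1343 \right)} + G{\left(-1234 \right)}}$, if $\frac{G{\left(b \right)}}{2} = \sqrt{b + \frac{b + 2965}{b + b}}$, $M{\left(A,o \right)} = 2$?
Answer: $\frac{1954364159}{6190501244512036} - \frac{i \sqrt{1880148931}}{6190501244512036} \approx 3.157 \cdot 10^{-7} - 7.0044 \cdot 10^{-12} i$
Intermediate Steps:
$f{\left(I,r \right)} = I^{2} + 2 r$ ($f{\left(I,r \right)} = I I + 2 r = I^{2} + 2 r$)
$G{\left(b \right)} = 2 \sqrt{b + \frac{2965 + b}{2 b}}$ ($G{\left(b \right)} = 2 \sqrt{b + \frac{b + 2965}{b + b}} = 2 \sqrt{b + \frac{2965 + b}{2 b}}$)
$\frac{1}{f{\left(-1779,1343 \right)} + G{\left(-1234 \right)}} = \frac{1}{\left(\left(-1779\right)^{2} + 2 \cdot 1343\right) + \sqrt{2 + 4 \left(-1234\right) + \frac{5930}{-1234}}} = \frac{1}{\left(3164841 + 2686\right) + \sqrt{2 - 4936 + 5930 \left(- \frac{1}{1234}\right)}} = \frac{1}{3167527 + \sqrt{2 - 4936 - \frac{2965}{617}}} = \frac{1}{3167527 + \sqrt{- \frac{3047243}{617}}} = \frac{1}{3167527 + \frac{i \sqrt{1880148931}}{617}}$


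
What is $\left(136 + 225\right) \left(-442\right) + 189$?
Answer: $-159373$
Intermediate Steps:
$\left(136 + 225\right) \left(-442\right) + 189 = 361 \left(-442\right) + 189 = -159562 + 189 = -159373$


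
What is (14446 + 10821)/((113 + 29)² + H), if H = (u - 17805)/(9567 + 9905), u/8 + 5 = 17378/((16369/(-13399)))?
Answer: 8053532023856/6424861368171 ≈ 1.2535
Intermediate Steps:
u = -1863437336/16369 (u = -40 + 8*(17378/((16369/(-13399)))) = -40 + 8*(17378/((16369*(-1/13399)))) = -40 + 8*(17378/(-16369/13399)) = -40 + 8*(17378*(-13399/16369)) = -40 + 8*(-232847822/16369) = -40 - 1862782576/16369 = -1863437336/16369 ≈ -1.1384e+5)
H = -2154887381/318737168 (H = (-1863437336/16369 - 17805)/(9567 + 9905) = -2154887381/16369/19472 = -2154887381/16369*1/19472 = -2154887381/318737168 ≈ -6.7607)
(14446 + 10821)/((113 + 29)² + H) = (14446 + 10821)/((113 + 29)² - 2154887381/318737168) = 25267/(142² - 2154887381/318737168) = 25267/(20164 - 2154887381/318737168) = 25267/(6424861368171/318737168) = 25267*(318737168/6424861368171) = 8053532023856/6424861368171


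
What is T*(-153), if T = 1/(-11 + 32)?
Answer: -51/7 ≈ -7.2857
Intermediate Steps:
T = 1/21 ≈ 0.047619
T*(-153) = (1/21)*(-153) = -51/7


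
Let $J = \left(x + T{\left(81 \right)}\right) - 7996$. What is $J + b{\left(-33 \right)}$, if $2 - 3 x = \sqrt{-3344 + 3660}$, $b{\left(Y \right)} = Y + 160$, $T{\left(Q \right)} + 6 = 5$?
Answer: $- \frac{23608}{3} - \frac{2 \sqrt{79}}{3} \approx -7875.3$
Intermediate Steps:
$T{\left(Q \right)} = -1$ ($T{\left(Q \right)} = -6 + 5 = -1$)
$b{\left(Y \right)} = 160 + Y$
$x = \frac{2}{3} - \frac{2 \sqrt{79}}{3}$ ($x = \frac{2}{3} - \frac{\sqrt{-3344 + 3660}}{3} = \frac{2}{3} - \frac{\sqrt{316}}{3} = \frac{2}{3} - \frac{2 \sqrt{79}}{3} \approx -5.2588$)
$J = - \frac{23989}{3} - \frac{2 \sqrt{79}}{3}$ ($J = \left(\left(\frac{2}{3} - \frac{2 \sqrt{79}}{3}\right) - 1\right) - 7996 = \left(- \frac{1}{3} - \frac{2 \sqrt{79}}{3}\right) - 7996 = - \frac{23989}{3} - \frac{2 \sqrt{79}}{3} \approx -8002.3$)
$J + b{\left(-33 \right)} = \left(- \frac{23989}{3} - \frac{2 \sqrt{79}}{3}\right) + \left(160 - 33\right) = \left(- \frac{23989}{3} - \frac{2 \sqrt{79}}{3}\right) + 127 = - \frac{23608}{3} - \frac{2 \sqrt{79}}{3}$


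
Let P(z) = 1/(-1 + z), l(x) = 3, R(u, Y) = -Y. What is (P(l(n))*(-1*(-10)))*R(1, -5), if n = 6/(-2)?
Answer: 25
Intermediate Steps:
n = -3 (n = 6*(-½) = -3)
(P(l(n))*(-1*(-10)))*R(1, -5) = ((-1*(-10))/(-1 + 3))*(-1*(-5)) = (10/2)*5 = ((½)*10)*5 = 5*5 = 25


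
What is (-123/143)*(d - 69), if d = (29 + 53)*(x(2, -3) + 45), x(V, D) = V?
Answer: -465555/143 ≈ -3255.6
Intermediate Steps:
d = 3854 (d = (29 + 53)*(2 + 45) = 82*47 = 3854)
(-123/143)*(d - 69) = (-123/143)*(3854 - 69) = -123*1/143*3785 = -123/143*3785 = -465555/143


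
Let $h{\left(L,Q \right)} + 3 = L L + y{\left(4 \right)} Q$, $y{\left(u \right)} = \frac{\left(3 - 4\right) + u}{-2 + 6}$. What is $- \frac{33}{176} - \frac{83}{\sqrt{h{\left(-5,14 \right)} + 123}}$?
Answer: $- \frac{3}{16} - \frac{83 \sqrt{622}}{311} \approx -6.8435$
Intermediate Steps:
$y{\left(u \right)} = - \frac{1}{4} + \frac{u}{4}$ ($y{\left(u \right)} = \frac{-1 + u}{4} = \left(-1 + u\right) \frac{1}{4} = - \frac{1}{4} + \frac{u}{4}$)
$h{\left(L,Q \right)} = -3 + L^{2} + \frac{3 Q}{4}$ ($h{\left(L,Q \right)} = -3 + \left(L L + \left(- \frac{1}{4} + \frac{1}{4} \cdot 4\right) Q\right) = -3 + \left(L^{2} + \left(- \frac{1}{4} + 1\right) Q\right) = -3 + \left(L^{2} + \frac{3 Q}{4}\right) = -3 + L^{2} + \frac{3 Q}{4}$)
$- \frac{33}{176} - \frac{83}{\sqrt{h{\left(-5,14 \right)} + 123}} = - \frac{33}{176} - \frac{83}{\sqrt{\left(-3 + \left(-5\right)^{2} + \frac{3}{4} \cdot 14\right) + 123}} = \left(-33\right) \frac{1}{176} - \frac{83}{\sqrt{\left(-3 + 25 + \frac{21}{2}\right) + 123}} = - \frac{3}{16} - \frac{83}{\sqrt{\frac{65}{2} + 123}} = - \frac{3}{16} - \frac{83}{\sqrt{\frac{311}{2}}} = - \frac{3}{16} - \frac{83}{\frac{1}{2} \sqrt{622}} = - \frac{3}{16} - 83 \frac{\sqrt{622}}{311} = - \frac{3}{16} - \frac{83 \sqrt{622}}{311}$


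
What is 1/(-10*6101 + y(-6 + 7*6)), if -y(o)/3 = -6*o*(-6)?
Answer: -1/64898 ≈ -1.5409e-5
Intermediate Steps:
y(o) = -108*o (y(o) = -3*(-6*o)*(-6) = -108*o)
1/(-10*6101 + y(-6 + 7*6)) = 1/(-10*6101 - 108*(-6 + 7*6)) = 1/(-61010 - 108*(-6 + 42)) = 1/(-61010 - 108*36) = 1/(-61010 - 3888) = 1/(-64898) = -1/64898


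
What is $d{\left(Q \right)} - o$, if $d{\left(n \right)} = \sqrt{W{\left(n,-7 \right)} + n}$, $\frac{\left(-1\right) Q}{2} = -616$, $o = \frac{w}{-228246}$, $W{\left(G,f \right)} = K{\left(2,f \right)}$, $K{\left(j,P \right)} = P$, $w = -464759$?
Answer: $\frac{7523851}{228246} \approx 32.964$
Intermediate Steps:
$W{\left(G,f \right)} = f$
$o = \frac{464759}{228246}$ ($o = - \frac{464759}{-228246} = \left(-464759\right) \left(- \frac{1}{228246}\right) = \frac{464759}{228246} \approx 2.0362$)
$Q = 1232$ ($Q = \left(-2\right) \left(-616\right) = 1232$)
$d{\left(n \right)} = \sqrt{-7 + n}$
$d{\left(Q \right)} - o = \sqrt{-7 + 1232} - \frac{464759}{228246} = \sqrt{1225} - \frac{464759}{228246} = 35 - \frac{464759}{228246} = \frac{7523851}{228246}$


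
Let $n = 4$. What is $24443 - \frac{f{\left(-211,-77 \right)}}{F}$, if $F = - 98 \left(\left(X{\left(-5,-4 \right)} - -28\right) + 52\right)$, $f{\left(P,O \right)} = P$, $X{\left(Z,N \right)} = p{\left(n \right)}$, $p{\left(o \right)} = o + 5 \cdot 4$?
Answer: $\frac{249122845}{10192} \approx 24443.0$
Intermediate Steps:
$p{\left(o \right)} = 20 + o$ ($p{\left(o \right)} = o + 20 = 20 + o$)
$X{\left(Z,N \right)} = 24$ ($X{\left(Z,N \right)} = 20 + 4 = 24$)
$F = -10192$ ($F = - 98 \left(\left(24 - -28\right) + 52\right) = - 98 \left(\left(24 + 28\right) + 52\right) = - 98 \left(52 + 52\right) = \left(-98\right) 104 = -10192$)
$24443 - \frac{f{\left(-211,-77 \right)}}{F} = 24443 - - \frac{211}{-10192} = 24443 - \left(-211\right) \left(- \frac{1}{10192}\right) = 24443 - \frac{211}{10192} = \frac{249122845}{10192}$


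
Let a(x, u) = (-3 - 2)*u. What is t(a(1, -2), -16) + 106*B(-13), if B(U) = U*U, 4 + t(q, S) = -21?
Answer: 17889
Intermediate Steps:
a(x, u) = -5*u
t(q, S) = -25 (t(q, S) = -4 - 21 = -25)
B(U) = U²
t(a(1, -2), -16) + 106*B(-13) = -25 + 106*(-13)² = -25 + 106*169 = -25 + 17914 = 17889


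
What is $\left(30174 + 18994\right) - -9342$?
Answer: $58510$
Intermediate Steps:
$\left(30174 + 18994\right) - -9342 = 49168 + \left(-5684 + 15026\right) = 49168 + 9342 = 58510$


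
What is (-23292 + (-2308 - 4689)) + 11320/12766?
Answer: -193329027/6383 ≈ -30288.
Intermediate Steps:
(-23292 + (-2308 - 4689)) + 11320/12766 = (-23292 - 6997) + 11320*(1/12766) = -30289 + 5660/6383 = -193329027/6383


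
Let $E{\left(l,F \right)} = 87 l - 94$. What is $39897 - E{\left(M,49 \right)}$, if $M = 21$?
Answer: $38164$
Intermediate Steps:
$E{\left(l,F \right)} = -94 + 87 l$
$39897 - E{\left(M,49 \right)} = 39897 - \left(-94 + 87 \cdot 21\right) = 39897 - \left(-94 + 1827\right) = 39897 - 1733 = 38164$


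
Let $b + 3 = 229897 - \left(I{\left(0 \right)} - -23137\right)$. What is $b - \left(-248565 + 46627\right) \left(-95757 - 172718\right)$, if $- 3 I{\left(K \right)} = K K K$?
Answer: $-54215097793$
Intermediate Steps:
$I{\left(K \right)} = - \frac{K^{3}}{3}$ ($I{\left(K \right)} = - \frac{K K K}{3} = - \frac{K K^{2}}{3} = - \frac{K^{3}}{3}$)
$b = 206757$ ($b = -3 - \left(-229897 + 0 + 23137\right) = -3 + \left(229897 - \left(\left(- \frac{1}{3}\right) 0 + 23137\right)\right) = -3 + \left(229897 - \left(0 + 23137\right)\right) = -3 + \left(229897 - 23137\right) = -3 + 206760 = 206757$)
$b - \left(-248565 + 46627\right) \left(-95757 - 172718\right) = 206757 - \left(-248565 + 46627\right) \left(-95757 - 172718\right) = 206757 - \left(-201938\right) \left(-268475\right) = 206757 - 54215304550 = -54215097793$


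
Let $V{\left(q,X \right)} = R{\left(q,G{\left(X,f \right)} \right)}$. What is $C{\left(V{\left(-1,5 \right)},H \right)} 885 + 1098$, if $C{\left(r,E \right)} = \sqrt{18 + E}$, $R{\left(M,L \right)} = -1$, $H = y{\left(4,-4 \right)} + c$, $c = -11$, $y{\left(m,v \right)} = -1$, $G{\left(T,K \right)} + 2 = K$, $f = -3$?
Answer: $1098 + 885 \sqrt{6} \approx 3265.8$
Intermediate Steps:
$G{\left(T,K \right)} = -2 + K$
$H = -12$ ($H = -1 - 11 = -12$)
$V{\left(q,X \right)} = -1$
$C{\left(V{\left(-1,5 \right)},H \right)} 885 + 1098 = \sqrt{18 - 12} \cdot 885 + 1098 = \sqrt{6} \cdot 885 + 1098 = 885 \sqrt{6} + 1098 = 1098 + 885 \sqrt{6}$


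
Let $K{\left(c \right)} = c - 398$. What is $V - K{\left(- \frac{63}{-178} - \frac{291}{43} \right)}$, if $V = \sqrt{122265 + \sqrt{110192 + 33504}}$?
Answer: $\frac{3095381}{7654} + \sqrt{122265 + 4 \sqrt{8981}} \approx 754.62$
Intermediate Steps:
$K{\left(c \right)} = -398 + c$
$V = \sqrt{122265 + 4 \sqrt{8981}}$ ($V = \sqrt{122265 + \sqrt{143696}} = \sqrt{122265 + 4 \sqrt{8981}} \approx 350.21$)
$V - K{\left(- \frac{63}{-178} - \frac{291}{43} \right)} = \sqrt{122265 + 4 \sqrt{8981}} - \left(-398 - \left(- \frac{63}{178} + \frac{291}{43}\right)\right) = \sqrt{122265 + 4 \sqrt{8981}} - \left(-398 - \frac{49089}{7654}\right) = \sqrt{122265 + 4 \sqrt{8981}} - - \frac{3095381}{7654} = \sqrt{122265 + 4 \sqrt{8981}} + \frac{3095381}{7654} = \frac{3095381}{7654} + \sqrt{122265 + 4 \sqrt{8981}}$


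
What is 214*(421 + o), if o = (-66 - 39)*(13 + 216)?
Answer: -5055536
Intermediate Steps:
o = -24045 (o = -105*229 = -24045)
214*(421 + o) = 214*(421 - 24045) = 214*(-23624) = -5055536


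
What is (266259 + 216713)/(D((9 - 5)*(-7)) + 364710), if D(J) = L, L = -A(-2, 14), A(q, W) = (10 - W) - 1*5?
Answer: 482972/364719 ≈ 1.3242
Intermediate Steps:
A(q, W) = 5 - W (A(q, W) = (10 - W) - 5 = 5 - W)
L = 9 (L = -(5 - 1*14) = -(5 - 14) = -1*(-9) = 9)
D(J) = 9
(266259 + 216713)/(D((9 - 5)*(-7)) + 364710) = (266259 + 216713)/(9 + 364710) = 482972/364719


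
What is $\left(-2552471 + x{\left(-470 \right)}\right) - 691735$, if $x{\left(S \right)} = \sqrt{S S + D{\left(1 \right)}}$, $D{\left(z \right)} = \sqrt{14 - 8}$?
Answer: $-3244206 + \sqrt{220900 + \sqrt{6}} \approx -3.2437 \cdot 10^{6}$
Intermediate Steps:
$D{\left(z \right)} = \sqrt{6}$
$x{\left(S \right)} = \sqrt{\sqrt{6} + S^{2}}$ ($x{\left(S \right)} = \sqrt{S S + \sqrt{6}} = \sqrt{S^{2} + \sqrt{6}} = \sqrt{\sqrt{6} + S^{2}}$)
$\left(-2552471 + x{\left(-470 \right)}\right) - 691735 = \left(-2552471 + \sqrt{\sqrt{6} + \left(-470\right)^{2}}\right) - 691735 = \left(-2552471 + \sqrt{\sqrt{6} + 220900}\right) - 691735 = \left(-2552471 + \sqrt{220900 + \sqrt{6}}\right) - 691735 = -3244206 + \sqrt{220900 + \sqrt{6}}$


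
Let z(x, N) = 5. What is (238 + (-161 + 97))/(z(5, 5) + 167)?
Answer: 87/86 ≈ 1.0116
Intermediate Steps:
(238 + (-161 + 97))/(z(5, 5) + 167) = (238 + (-161 + 97))/(5 + 167) = (238 - 64)/172 = 174*(1/172) = 87/86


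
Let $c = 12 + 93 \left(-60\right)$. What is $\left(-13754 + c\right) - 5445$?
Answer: $-24767$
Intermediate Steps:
$c = -5568$ ($c = 12 - 5580 = -5568$)
$\left(-13754 + c\right) - 5445 = \left(-13754 - 5568\right) - 5445 = -19322 - 5445 = -24767$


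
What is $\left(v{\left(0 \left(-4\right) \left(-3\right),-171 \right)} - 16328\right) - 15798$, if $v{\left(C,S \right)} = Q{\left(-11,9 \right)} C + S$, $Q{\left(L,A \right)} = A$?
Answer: $-32297$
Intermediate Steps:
$v{\left(C,S \right)} = S + 9 C$ ($v{\left(C,S \right)} = 9 C + S = S + 9 C$)
$\left(v{\left(0 \left(-4\right) \left(-3\right),-171 \right)} - 16328\right) - 15798 = \left(\left(-171 + 9 \cdot 0 \left(-4\right) \left(-3\right)\right) - 16328\right) - 15798 = \left(\left(-171 + 9 \cdot 0 \left(-3\right)\right) - 16328\right) - 15798 = \left(\left(-171 + 9 \cdot 0\right) - 16328\right) - 15798 = \left(\left(-171 + 0\right) - 16328\right) - 15798 = \left(-171 - 16328\right) - 15798 = -16499 - 15798 = -32297$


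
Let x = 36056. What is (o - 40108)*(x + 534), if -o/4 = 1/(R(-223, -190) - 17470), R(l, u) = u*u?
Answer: -2734048868996/1863 ≈ -1.4676e+9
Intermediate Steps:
R(l, u) = u²
o = -2/9315 (o = -4/((-190)² - 17470) = -4/(36100 - 17470) = -4/18630 = -4*1/18630 = -2/9315 ≈ -0.00021471)
(o - 40108)*(x + 534) = (-2/9315 - 40108)*(36056 + 534) = -373606022/9315*36590 = -2734048868996/1863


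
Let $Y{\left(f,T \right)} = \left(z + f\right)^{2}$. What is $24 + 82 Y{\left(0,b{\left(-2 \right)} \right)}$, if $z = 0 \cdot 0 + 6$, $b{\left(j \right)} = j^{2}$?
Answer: $2976$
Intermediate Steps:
$z = 6$ ($z = 0 + 6 = 6$)
$Y{\left(f,T \right)} = \left(6 + f\right)^{2}$
$24 + 82 Y{\left(0,b{\left(-2 \right)} \right)} = 24 + 82 \left(6 + 0\right)^{2} = 24 + 82 \cdot 6^{2} = 24 + 82 \cdot 36 = 24 + 2952 = 2976$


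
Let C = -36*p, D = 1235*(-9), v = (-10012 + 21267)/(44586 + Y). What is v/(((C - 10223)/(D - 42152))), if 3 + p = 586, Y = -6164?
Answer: 599520085/1199189042 ≈ 0.49994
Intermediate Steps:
p = 583 (p = -3 + 586 = 583)
v = 11255/38422 (v = (-10012 + 21267)/(44586 - 6164) = 11255/38422 ≈ 0.29293)
D = -11115
C = -20988 (C = -36*583 = -20988)
v/(((C - 10223)/(D - 42152))) = 11255/(38422*(((-20988 - 10223)/(-11115 - 42152)))) = 11255/(38422*((-31211/(-53267)))) = 11255/(38422*((-31211*(-1/53267)))) = 11255/(38422*(31211/53267)) = (11255/38422)*(53267/31211) = 599520085/1199189042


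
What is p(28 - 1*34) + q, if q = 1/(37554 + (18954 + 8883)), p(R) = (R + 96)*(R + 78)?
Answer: 423733681/65391 ≈ 6480.0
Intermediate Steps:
p(R) = (78 + R)*(96 + R) (p(R) = (96 + R)*(78 + R) = (78 + R)*(96 + R))
q = 1/65391 (q = 1/(37554 + 27837) = 1/65391 ≈ 1.5293e-5)
p(28 - 1*34) + q = (7488 + (28 - 1*34)**2 + 174*(28 - 1*34)) + 1/65391 = (7488 + (28 - 34)**2 + 174*(28 - 34)) + 1/65391 = (7488 + (-6)**2 + 174*(-6)) + 1/65391 = (7488 + 36 - 1044) + 1/65391 = 6480 + 1/65391 = 423733681/65391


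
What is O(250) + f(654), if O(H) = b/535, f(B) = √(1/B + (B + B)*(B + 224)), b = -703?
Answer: -703/535 + √491199320238/654 ≈ 1070.3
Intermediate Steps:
f(B) = √(1/B + 2*B*(224 + B)) (f(B) = √(1/B + (2*B)*(224 + B)) = √(1/B + 2*B*(224 + B)))
O(H) = -703/535
O(250) + f(654) = -703/535 + √((1 + 2*654²*(224 + 654))/654) = -703/535 + √((1 + 2*427716*878)/654) = -703/535 + √((1 + 751069296)/654) = -703/535 + √((1/654)*751069297) = -703/535 + √(751069297/654) = -703/535 + √491199320238/654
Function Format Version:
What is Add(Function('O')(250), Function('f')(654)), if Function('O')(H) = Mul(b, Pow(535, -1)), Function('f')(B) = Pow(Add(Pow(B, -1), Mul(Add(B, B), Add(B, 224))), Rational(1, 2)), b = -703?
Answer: Add(Rational(-703, 535), Mul(Rational(1, 654), Pow(491199320238, Rational(1, 2)))) ≈ 1070.3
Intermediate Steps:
Function('f')(B) = Pow(Add(Pow(B, -1), Mul(2, B, Add(224, B))), Rational(1, 2)) (Function('f')(B) = Pow(Add(Pow(B, -1), Mul(Mul(2, B), Add(224, B))), Rational(1, 2)) = Pow(Add(Pow(B, -1), Mul(2, B, Add(224, B))), Rational(1, 2)))
Function('O')(H) = Rational(-703, 535) (Function('O')(H) = Mul(-703, Pow(535, -1)) = Mul(-703, Rational(1, 535)) = Rational(-703, 535))
Add(Function('O')(250), Function('f')(654)) = Add(Rational(-703, 535), Pow(Mul(Pow(654, -1), Add(1, Mul(2, Pow(654, 2), Add(224, 654)))), Rational(1, 2))) = Add(Rational(-703, 535), Pow(Mul(Rational(1, 654), Add(1, Mul(2, 427716, 878))), Rational(1, 2))) = Add(Rational(-703, 535), Pow(Mul(Rational(1, 654), Add(1, 751069296)), Rational(1, 2))) = Add(Rational(-703, 535), Pow(Mul(Rational(1, 654), 751069297), Rational(1, 2))) = Add(Rational(-703, 535), Pow(Rational(751069297, 654), Rational(1, 2))) = Add(Rational(-703, 535), Mul(Rational(1, 654), Pow(491199320238, Rational(1, 2))))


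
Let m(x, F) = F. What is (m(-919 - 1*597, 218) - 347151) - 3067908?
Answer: -3414841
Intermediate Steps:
(m(-919 - 1*597, 218) - 347151) - 3067908 = (218 - 347151) - 3067908 = -346933 - 3067908 = -3414841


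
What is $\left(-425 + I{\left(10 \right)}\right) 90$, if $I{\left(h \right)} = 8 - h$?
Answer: $-38430$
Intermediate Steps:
$\left(-425 + I{\left(10 \right)}\right) 90 = \left(-425 + \left(8 - 10\right)\right) 90 = \left(-425 - 2\right) 90 = \left(-427\right) 90 = -38430$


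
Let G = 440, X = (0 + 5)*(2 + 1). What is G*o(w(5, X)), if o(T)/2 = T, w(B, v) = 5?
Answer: 4400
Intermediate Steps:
X = 15 (X = 5*3 = 15)
o(T) = 2*T
G*o(w(5, X)) = 440*(2*5) = 440*10 = 4400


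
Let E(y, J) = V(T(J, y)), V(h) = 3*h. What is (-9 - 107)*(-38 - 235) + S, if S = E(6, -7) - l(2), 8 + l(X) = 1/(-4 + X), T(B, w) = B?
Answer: 63311/2 ≈ 31656.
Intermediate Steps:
E(y, J) = 3*J
l(X) = -8 + 1/(-4 + X)
S = -25/2 (S = 3*(-7) - (33 - 8*2)/(-4 + 2) = -21 - (33 - 16)/(-2) = -21 - (-1)*17/2 = -21 - 1*(-17/2) = -21 + 17/2 = -25/2 ≈ -12.500)
(-9 - 107)*(-38 - 235) + S = (-9 - 107)*(-38 - 235) - 25/2 = -116*(-273) - 25/2 = 31668 - 25/2 = 63311/2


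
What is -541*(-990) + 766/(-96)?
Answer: 25707937/48 ≈ 5.3558e+5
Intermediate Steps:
-541*(-990) + 766/(-96) = 535590 + 766*(-1/96) = 535590 - 383/48 = 25707937/48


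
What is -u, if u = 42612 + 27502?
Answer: -70114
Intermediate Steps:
u = 70114
-u = -1*70114 = -70114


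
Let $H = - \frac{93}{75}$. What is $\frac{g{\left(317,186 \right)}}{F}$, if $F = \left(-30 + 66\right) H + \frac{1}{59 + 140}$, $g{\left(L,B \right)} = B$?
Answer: $- \frac{925350}{222059} \approx -4.1671$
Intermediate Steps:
$H = - \frac{31}{25}$ ($H = \left(-93\right) \frac{1}{75} = - \frac{31}{25} \approx -1.24$)
$F = - \frac{222059}{4975}$ ($F = \left(-30 + 66\right) \left(- \frac{31}{25}\right) + \frac{1}{59 + 140} = 36 \left(- \frac{31}{25}\right) + \frac{1}{199} = - \frac{1116}{25} + \frac{1}{199} = - \frac{222059}{4975} \approx -44.635$)
$\frac{g{\left(317,186 \right)}}{F} = \frac{186}{- \frac{222059}{4975}} = 186 \left(- \frac{4975}{222059}\right) = - \frac{925350}{222059}$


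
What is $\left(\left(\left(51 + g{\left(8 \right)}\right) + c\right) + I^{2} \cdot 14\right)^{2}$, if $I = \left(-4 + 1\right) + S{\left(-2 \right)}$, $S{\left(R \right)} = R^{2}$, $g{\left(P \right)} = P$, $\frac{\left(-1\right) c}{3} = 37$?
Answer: $1444$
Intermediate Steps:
$c = -111$ ($c = \left(-3\right) 37 = -111$)
$I = 1$ ($I = \left(-4 + 1\right) + \left(-2\right)^{2} = -3 + 4 = 1$)
$\left(\left(\left(51 + g{\left(8 \right)}\right) + c\right) + I^{2} \cdot 14\right)^{2} = \left(\left(\left(51 + 8\right) - 111\right) + 1^{2} \cdot 14\right)^{2} = \left(\left(59 - 111\right) + 1 \cdot 14\right)^{2} = \left(-52 + 14\right)^{2} = \left(-38\right)^{2} = 1444$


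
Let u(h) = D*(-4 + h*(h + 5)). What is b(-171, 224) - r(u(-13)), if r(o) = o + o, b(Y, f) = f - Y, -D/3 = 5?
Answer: 3395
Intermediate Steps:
D = -15 (D = -3*5 = -15)
u(h) = 60 - 15*h*(5 + h) (u(h) = -15*(-4 + h*(h + 5)) = -15*(-4 + h*(5 + h)) = 60 - 15*h*(5 + h))
r(o) = 2*o
b(-171, 224) - r(u(-13)) = (224 - 1*(-171)) - 2*(60 - 75*(-13) - 15*(-13)²) = (224 + 171) - 2*(60 + 975 - 15*169) = 395 - 2*(60 + 975 - 2535) = 395 - 2*(-1500) = 395 - 1*(-3000) = 395 + 3000 = 3395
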